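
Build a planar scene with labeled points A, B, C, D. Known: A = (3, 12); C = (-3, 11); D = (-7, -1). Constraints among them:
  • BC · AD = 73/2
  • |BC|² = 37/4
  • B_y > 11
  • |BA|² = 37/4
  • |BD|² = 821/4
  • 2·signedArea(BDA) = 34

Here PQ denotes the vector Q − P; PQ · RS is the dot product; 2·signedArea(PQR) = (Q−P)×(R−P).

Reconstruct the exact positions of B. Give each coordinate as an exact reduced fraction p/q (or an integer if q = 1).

1. B_x = 0  [2·signedArea(BDA) = 34 ∩ BC · AD = 73/2]
2. B_y = 23/2  [2·signedArea(BDA) = 34 ∩ BC · AD = 73/2]
   → B = (0, 23/2)

B = (0, 23/2)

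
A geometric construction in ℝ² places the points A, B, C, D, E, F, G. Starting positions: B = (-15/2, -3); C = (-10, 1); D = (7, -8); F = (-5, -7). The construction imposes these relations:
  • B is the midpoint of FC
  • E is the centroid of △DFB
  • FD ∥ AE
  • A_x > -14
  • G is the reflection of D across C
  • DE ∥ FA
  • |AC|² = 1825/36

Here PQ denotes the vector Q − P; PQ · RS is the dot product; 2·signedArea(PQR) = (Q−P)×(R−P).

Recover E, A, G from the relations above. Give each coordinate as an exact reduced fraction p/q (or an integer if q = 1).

1. E_x = -11/6  [E is the centroid of △DFB]
2. E_y = -6  [E is the centroid of △DFB]
   → E = (-11/6, -6)
3. A_x = -83/6  [FD ∥ AE ∩ DE ∥ FA]
4. A_y = -5  [FD ∥ AE ∩ DE ∥ FA]
   → A = (-83/6, -5)
5. G_x = -27  [G is the reflection of D across C]
6. G_y = 10  [G is the reflection of D across C]
   → G = (-27, 10)

A = (-83/6, -5)
E = (-11/6, -6)
G = (-27, 10)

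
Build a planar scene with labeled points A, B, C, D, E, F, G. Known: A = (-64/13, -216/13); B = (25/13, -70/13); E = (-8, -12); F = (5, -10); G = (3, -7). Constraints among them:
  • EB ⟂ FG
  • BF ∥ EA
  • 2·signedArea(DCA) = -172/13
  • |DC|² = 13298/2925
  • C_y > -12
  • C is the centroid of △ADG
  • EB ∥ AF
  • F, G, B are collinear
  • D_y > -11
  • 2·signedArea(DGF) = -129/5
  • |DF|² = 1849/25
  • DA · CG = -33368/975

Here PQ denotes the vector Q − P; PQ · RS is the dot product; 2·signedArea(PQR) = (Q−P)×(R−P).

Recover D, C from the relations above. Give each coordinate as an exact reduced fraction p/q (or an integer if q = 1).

C = (-359/195, -437/39)
D = (-18/5, -10)

1. D_x = -18/5  [line 3·x + 2·y + 154/5 = 0 ∩ |DF|² = 1849/25]
2. D_y = -10  [line 3·x + 2·y + 154/5 = 0 ∩ |DF|² = 1849/25]
   → D = (-18/5, -10)
3. C_x = -359/195  [2·signedArea(DCA) = -172/13 ∩ C is the centroid of △ADG]
4. C_y = -437/39  [2·signedArea(DCA) = -172/13 ∩ C is the centroid of △ADG]
   → C = (-359/195, -437/39)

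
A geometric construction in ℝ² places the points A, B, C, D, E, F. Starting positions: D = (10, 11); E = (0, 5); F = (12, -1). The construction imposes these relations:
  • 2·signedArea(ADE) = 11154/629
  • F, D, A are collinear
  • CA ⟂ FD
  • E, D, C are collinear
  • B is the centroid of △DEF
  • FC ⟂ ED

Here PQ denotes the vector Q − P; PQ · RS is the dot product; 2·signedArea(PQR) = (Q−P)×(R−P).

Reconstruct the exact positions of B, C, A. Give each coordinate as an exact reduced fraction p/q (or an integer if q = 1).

1. B_x = 22/3  [B is the centroid of △DEF]
2. B_y = 5  [B is the centroid of △DEF]
   → B = (22/3, 5)
3. C_x = 105/17  [E, D, C are collinear ∩ FC ⟂ ED]
4. C_y = 148/17  [E, D, C are collinear ∩ FC ⟂ ED]
   → C = (105/17, 148/17)
5. A_x = 6459/629  [F, D, A are collinear ∩ CA ⟂ FD]
6. A_y = 5905/629  [F, D, A are collinear ∩ CA ⟂ FD]
   → A = (6459/629, 5905/629)

A = (6459/629, 5905/629)
B = (22/3, 5)
C = (105/17, 148/17)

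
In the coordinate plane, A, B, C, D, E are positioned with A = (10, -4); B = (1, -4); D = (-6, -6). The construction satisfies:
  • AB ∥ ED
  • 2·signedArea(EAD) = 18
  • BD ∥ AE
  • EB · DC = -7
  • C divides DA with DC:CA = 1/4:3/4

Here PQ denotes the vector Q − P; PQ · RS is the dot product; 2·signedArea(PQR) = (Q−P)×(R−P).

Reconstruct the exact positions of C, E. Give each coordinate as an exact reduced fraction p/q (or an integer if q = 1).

1. C_x = -2  [C divides DA with DC:CA = 1/4:3/4]
2. C_y = -11/2  [C divides DA with DC:CA = 1/4:3/4]
   → C = (-2, -11/2)
3. E_x = 3  [AB ∥ ED ∩ BD ∥ AE]
4. E_y = -6  [AB ∥ ED ∩ BD ∥ AE]
   → E = (3, -6)

C = (-2, -11/2)
E = (3, -6)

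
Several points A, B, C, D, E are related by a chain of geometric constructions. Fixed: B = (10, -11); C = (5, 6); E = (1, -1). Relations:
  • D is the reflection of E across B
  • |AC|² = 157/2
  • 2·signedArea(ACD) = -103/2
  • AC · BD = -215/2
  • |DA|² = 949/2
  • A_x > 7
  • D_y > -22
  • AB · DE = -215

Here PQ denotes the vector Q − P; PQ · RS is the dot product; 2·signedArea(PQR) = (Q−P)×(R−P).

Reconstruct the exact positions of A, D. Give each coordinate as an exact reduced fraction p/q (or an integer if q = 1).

A = (15/2, -5/2)
D = (19, -21)

1. D_x = 19  [D is the reflection of E across B]
2. D_y = -21  [D is the reflection of E across B]
   → D = (19, -21)
3. A_x = 15/2  [AB · DE = -215 ∩ 2·signedArea(ACD) = -103/2]
4. A_y = -5/2  [AB · DE = -215 ∩ 2·signedArea(ACD) = -103/2]
   → A = (15/2, -5/2)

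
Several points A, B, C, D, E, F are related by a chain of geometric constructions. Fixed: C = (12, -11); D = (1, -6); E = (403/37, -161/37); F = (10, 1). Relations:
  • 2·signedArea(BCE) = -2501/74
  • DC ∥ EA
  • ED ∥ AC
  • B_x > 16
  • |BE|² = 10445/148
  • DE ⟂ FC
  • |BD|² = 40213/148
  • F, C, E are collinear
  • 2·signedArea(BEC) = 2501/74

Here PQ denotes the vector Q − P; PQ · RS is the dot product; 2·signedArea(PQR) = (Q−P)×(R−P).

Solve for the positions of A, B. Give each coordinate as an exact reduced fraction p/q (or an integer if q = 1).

1. A_x = 810/37  [ED ∥ AC ∩ DC ∥ EA]
2. A_y = -346/37  [ED ∥ AC ∩ DC ∥ EA]
   → A = (810/37, -346/37)
3. B_x = 627/37  [line -246/37·x + -41/37·y + 7503/74 = 0 ∩ |BD|² = 40213/148]
4. B_y = -753/74  [line -246/37·x + -41/37·y + 7503/74 = 0 ∩ |BD|² = 40213/148]
   → B = (627/37, -753/74)

A = (810/37, -346/37)
B = (627/37, -753/74)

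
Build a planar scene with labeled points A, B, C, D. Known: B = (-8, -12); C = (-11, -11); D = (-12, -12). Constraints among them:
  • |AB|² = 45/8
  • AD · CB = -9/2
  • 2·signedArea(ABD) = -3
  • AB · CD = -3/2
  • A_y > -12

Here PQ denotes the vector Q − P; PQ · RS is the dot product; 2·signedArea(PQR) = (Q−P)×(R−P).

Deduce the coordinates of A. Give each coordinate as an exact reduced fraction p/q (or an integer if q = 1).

A = (-41/4, -45/4)

1. A_x = -41/4  [AD · CB = -9/2 ∩ 2·signedArea(ABD) = -3]
2. A_y = -45/4  [AD · CB = -9/2 ∩ 2·signedArea(ABD) = -3]
   → A = (-41/4, -45/4)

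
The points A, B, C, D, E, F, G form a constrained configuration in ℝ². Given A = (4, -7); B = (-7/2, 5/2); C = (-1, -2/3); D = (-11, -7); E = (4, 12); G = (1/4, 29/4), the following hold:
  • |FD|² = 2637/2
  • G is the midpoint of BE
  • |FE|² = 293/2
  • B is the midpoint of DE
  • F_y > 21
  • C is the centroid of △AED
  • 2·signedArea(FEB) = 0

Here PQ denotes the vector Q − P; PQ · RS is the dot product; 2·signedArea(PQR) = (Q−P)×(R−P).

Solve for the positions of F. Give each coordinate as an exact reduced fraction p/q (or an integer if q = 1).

1. F_x = 23/2  [line 19/2·x + -15/2·y + 52 = 0 ∩ |FD|² = 2637/2]
2. F_y = 43/2  [line 19/2·x + -15/2·y + 52 = 0 ∩ |FD|² = 2637/2]
   → F = (23/2, 43/2)

F = (23/2, 43/2)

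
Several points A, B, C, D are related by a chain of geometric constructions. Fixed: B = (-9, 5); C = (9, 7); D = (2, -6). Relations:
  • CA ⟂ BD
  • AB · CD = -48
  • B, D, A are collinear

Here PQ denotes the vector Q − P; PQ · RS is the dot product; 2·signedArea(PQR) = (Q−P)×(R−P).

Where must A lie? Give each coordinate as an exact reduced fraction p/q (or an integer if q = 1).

A = (-1, -3)

1. A_x = -1  [B, D, A are collinear ∩ CA ⟂ BD]
2. A_y = -3  [B, D, A are collinear ∩ CA ⟂ BD]
   → A = (-1, -3)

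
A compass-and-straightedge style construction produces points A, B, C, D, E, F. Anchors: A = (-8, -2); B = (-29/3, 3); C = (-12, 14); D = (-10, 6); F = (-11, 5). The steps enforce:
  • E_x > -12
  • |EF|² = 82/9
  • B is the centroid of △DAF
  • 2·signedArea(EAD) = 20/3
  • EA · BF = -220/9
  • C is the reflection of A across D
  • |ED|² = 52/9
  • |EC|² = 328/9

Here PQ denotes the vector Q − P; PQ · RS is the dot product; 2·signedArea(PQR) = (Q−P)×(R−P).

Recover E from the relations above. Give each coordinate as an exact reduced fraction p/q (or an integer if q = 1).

E = (-34/3, 8)

1. E_x = -34/3  [EA · BF = -220/9 ∩ 2·signedArea(EAD) = 20/3]
2. E_y = 8  [EA · BF = -220/9 ∩ 2·signedArea(EAD) = 20/3]
   → E = (-34/3, 8)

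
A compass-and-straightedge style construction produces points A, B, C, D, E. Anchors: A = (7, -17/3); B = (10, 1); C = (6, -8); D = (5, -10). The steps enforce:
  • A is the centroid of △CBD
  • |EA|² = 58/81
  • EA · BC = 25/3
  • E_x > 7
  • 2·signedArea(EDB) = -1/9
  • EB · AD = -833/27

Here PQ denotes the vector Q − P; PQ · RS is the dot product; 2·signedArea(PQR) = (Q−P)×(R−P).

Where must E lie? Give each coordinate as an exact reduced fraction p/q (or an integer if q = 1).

E = (22/3, -44/9)

1. E_x = 22/3  [EA · BC = 25/3 ∩ 2·signedArea(EDB) = -1/9]
2. E_y = -44/9  [EA · BC = 25/3 ∩ 2·signedArea(EDB) = -1/9]
   → E = (22/3, -44/9)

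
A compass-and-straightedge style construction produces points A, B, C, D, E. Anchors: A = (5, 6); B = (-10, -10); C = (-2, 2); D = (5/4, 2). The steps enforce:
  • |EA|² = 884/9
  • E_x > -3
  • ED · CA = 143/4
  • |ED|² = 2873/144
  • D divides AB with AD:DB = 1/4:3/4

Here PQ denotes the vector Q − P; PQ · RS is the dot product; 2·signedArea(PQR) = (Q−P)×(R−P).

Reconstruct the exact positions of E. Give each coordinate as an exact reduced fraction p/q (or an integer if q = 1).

E = (-7/3, -2/3)

1. E_x = -7/3  [line -7·x + -4·y + -19 = 0 ∩ |EA|² = 884/9]
2. E_y = -2/3  [line -7·x + -4·y + -19 = 0 ∩ |EA|² = 884/9]
   → E = (-7/3, -2/3)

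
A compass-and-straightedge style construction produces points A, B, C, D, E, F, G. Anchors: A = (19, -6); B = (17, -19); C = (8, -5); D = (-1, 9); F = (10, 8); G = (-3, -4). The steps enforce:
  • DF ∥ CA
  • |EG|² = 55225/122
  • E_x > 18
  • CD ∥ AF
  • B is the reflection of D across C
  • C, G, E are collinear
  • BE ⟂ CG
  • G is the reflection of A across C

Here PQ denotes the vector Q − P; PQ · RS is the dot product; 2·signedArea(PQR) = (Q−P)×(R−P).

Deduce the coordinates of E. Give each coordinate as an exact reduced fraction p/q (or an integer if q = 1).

1. E_x = 2219/122  [C, G, E are collinear ∩ BE ⟂ CG]
2. E_y = -723/122  [C, G, E are collinear ∩ BE ⟂ CG]
   → E = (2219/122, -723/122)

E = (2219/122, -723/122)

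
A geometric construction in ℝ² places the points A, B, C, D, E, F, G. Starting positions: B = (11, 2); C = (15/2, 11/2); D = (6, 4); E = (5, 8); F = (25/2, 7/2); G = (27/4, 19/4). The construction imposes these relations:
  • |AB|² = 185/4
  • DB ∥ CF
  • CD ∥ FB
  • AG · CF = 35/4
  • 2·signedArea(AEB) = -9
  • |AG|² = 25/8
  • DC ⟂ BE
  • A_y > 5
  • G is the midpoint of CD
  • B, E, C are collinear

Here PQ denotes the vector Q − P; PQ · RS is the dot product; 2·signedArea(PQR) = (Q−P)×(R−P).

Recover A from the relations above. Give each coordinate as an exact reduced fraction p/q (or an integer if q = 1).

A = (11/2, 6)

1. A_x = 11/2  [2·signedArea(AEB) = -9 ∩ AG · CF = 35/4]
2. A_y = 6  [2·signedArea(AEB) = -9 ∩ AG · CF = 35/4]
   → A = (11/2, 6)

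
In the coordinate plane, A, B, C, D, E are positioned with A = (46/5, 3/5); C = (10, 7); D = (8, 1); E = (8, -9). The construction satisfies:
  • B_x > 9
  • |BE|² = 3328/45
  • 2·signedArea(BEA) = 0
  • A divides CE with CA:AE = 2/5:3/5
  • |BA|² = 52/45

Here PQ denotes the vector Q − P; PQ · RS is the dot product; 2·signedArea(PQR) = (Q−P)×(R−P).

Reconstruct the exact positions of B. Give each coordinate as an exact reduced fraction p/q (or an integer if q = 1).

1. B_x = 136/15  [line -48/5·x + 6/5·y + 438/5 = 0 ∩ |BE|² = 3328/45]
2. B_y = -7/15  [line -48/5·x + 6/5·y + 438/5 = 0 ∩ |BE|² = 3328/45]
   → B = (136/15, -7/15)

B = (136/15, -7/15)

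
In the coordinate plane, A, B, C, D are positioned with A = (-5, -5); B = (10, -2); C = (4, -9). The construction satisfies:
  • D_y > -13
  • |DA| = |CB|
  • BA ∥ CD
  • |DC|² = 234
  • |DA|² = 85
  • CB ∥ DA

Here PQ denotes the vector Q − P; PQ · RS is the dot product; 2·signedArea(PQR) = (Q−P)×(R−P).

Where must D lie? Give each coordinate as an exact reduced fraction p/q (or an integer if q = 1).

D = (-11, -12)

1. D_x = -11  [CB ∥ DA ∩ BA ∥ CD]
2. D_y = -12  [CB ∥ DA ∩ BA ∥ CD]
   → D = (-11, -12)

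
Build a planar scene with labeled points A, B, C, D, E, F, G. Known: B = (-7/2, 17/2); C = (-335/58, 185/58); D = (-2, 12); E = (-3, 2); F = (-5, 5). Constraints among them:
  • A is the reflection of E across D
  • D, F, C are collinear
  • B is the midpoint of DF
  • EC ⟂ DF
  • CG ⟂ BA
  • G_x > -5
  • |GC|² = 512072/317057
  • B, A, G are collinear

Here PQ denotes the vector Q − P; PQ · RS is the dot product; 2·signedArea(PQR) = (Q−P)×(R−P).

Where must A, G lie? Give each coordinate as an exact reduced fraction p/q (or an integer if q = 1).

A = (-1, 22)
G = (-98971/21866, 64685/21866)

1. A_x = -1  [A is the reflection of E across D]
2. A_y = 22  [A is the reflection of E across D]
   → A = (-1, 22)
3. G_x = -98971/21866  [B, A, G are collinear ∩ CG ⟂ BA]
4. G_y = 64685/21866  [B, A, G are collinear ∩ CG ⟂ BA]
   → G = (-98971/21866, 64685/21866)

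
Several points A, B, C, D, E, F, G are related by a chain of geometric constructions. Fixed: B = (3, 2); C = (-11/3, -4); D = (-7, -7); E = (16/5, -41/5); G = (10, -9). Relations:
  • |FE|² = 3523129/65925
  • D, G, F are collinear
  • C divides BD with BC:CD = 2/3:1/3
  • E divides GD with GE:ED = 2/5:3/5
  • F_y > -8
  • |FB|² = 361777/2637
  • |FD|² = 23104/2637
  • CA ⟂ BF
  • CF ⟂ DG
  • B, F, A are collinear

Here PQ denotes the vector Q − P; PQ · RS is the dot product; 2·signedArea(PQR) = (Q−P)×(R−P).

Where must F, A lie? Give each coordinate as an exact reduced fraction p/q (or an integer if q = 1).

1. F_x = -3569/879  [D, G, F are collinear ∩ CF ⟂ DG]
2. F_y = -6457/879  [D, G, F are collinear ∩ CF ⟂ DG]
   → F = (-3569/879, -6457/879)
3. A_x = -733963991/318001983  [B, F, A are collinear ∩ CA ⟂ BF]
4. A_y = -1598393884/318001983  [B, F, A are collinear ∩ CA ⟂ BF]
   → A = (-733963991/318001983, -1598393884/318001983)

A = (-733963991/318001983, -1598393884/318001983)
F = (-3569/879, -6457/879)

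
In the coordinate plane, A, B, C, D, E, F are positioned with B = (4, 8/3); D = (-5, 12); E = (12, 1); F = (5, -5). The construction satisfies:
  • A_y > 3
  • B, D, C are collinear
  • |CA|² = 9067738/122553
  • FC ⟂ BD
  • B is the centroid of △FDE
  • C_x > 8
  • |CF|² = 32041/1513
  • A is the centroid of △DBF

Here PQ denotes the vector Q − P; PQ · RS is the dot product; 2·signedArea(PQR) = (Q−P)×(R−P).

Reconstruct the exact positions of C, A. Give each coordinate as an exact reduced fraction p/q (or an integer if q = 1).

1. C_x = 12577/1513  [B, D, C are collinear ∩ FC ⟂ BD]
2. C_y = -2732/1513  [B, D, C are collinear ∩ FC ⟂ BD]
   → C = (12577/1513, -2732/1513)
3. A_x = 4/3  [A is the centroid of △DBF]
4. A_y = 29/9  [A is the centroid of △DBF]
   → A = (4/3, 29/9)

A = (4/3, 29/9)
C = (12577/1513, -2732/1513)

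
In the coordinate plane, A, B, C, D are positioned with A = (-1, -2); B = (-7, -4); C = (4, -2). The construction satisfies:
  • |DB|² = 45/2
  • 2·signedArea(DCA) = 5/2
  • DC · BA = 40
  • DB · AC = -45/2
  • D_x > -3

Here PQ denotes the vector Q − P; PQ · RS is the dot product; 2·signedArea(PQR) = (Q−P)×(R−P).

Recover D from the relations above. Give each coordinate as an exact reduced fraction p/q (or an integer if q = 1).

D = (-5/2, -5/2)

1. D_x = -5/2  [2·signedArea(DCA) = 5/2 ∩ DB · AC = -45/2]
2. D_y = -5/2  [2·signedArea(DCA) = 5/2 ∩ DB · AC = -45/2]
   → D = (-5/2, -5/2)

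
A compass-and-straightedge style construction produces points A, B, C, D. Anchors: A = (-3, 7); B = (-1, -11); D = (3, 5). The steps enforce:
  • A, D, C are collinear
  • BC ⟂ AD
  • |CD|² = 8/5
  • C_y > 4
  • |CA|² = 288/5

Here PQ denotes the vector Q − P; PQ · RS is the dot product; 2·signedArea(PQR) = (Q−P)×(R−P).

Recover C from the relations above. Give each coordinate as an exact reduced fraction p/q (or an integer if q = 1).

1. C_x = 21/5  [A, D, C are collinear ∩ BC ⟂ AD]
2. C_y = 23/5  [A, D, C are collinear ∩ BC ⟂ AD]
   → C = (21/5, 23/5)

C = (21/5, 23/5)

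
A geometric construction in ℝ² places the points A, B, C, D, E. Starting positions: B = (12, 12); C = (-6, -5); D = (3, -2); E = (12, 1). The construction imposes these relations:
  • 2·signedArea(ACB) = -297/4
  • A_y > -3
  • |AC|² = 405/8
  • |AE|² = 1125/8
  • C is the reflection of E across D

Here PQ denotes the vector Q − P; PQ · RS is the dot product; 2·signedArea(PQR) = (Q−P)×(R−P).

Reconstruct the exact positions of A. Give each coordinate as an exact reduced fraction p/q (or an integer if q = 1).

A = (3/4, -11/4)

1. A_x = 3/4  [line -17·x + 18·y + 249/4 = 0 ∩ |AC|² = 405/8]
2. A_y = -11/4  [line -17·x + 18·y + 249/4 = 0 ∩ |AC|² = 405/8]
   → A = (3/4, -11/4)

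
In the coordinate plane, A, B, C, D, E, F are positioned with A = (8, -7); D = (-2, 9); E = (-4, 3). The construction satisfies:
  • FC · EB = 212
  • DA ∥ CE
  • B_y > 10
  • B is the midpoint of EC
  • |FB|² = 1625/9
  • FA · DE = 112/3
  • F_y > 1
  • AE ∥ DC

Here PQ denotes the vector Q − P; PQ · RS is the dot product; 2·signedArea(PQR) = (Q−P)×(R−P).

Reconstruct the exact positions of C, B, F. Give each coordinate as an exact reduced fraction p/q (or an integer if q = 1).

B = (-9, 11)
C = (-14, 19)
F = (2/3, 5/3)

1. C_x = -14  [DA ∥ CE ∩ AE ∥ DC]
2. C_y = 19  [DA ∥ CE ∩ AE ∥ DC]
   → C = (-14, 19)
3. B_x = -9  [B is the midpoint of EC]
4. B_y = 11  [B is the midpoint of EC]
   → B = (-9, 11)
5. F_x = 2/3  [FC · EB = 212 ∩ FA · DE = 112/3]
6. F_y = 5/3  [FC · EB = 212 ∩ FA · DE = 112/3]
   → F = (2/3, 5/3)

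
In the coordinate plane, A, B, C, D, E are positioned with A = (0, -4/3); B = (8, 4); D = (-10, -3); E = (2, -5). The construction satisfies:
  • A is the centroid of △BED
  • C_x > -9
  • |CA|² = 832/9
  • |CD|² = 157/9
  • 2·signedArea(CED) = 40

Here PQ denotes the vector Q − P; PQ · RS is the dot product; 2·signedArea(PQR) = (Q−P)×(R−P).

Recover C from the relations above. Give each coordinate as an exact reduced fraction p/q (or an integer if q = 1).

C = (-8, -20/3)

1. C_x = -8  [line -2·x + -12·y + -96 = 0 ∩ |CD|² = 157/9]
2. C_y = -20/3  [line -2·x + -12·y + -96 = 0 ∩ |CD|² = 157/9]
   → C = (-8, -20/3)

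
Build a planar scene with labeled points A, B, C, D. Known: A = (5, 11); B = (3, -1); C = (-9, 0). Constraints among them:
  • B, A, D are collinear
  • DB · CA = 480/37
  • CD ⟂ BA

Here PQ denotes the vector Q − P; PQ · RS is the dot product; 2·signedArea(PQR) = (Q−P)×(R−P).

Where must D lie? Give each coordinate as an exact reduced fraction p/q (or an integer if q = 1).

D = (105/37, -73/37)

1. D_x = 105/37  [B, A, D are collinear ∩ CD ⟂ BA]
2. D_y = -73/37  [B, A, D are collinear ∩ CD ⟂ BA]
   → D = (105/37, -73/37)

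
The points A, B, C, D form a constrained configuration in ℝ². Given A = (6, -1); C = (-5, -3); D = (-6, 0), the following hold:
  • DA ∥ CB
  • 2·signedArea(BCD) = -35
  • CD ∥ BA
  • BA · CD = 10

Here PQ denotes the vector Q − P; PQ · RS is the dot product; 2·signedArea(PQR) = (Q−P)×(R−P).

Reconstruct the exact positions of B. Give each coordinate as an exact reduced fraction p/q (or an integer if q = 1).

B = (7, -4)

1. B_x = 7  [CD ∥ BA ∩ DA ∥ CB]
2. B_y = -4  [CD ∥ BA ∩ DA ∥ CB]
   → B = (7, -4)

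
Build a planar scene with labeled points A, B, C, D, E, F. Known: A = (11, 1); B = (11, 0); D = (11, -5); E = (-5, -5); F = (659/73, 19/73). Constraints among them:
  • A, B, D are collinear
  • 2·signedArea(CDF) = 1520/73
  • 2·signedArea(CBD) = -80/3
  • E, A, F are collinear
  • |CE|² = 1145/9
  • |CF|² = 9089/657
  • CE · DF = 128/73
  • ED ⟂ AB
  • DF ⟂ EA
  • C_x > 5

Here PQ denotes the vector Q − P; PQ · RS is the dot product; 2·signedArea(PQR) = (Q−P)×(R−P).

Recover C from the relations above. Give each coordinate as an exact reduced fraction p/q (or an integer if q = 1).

C = (17/3, -4/3)

1. C_x = 17/3  [2·signedArea(CBD) = -80/3 ∩ 2·signedArea(CDF) = 1520/73]
2. C_y = -4/3  [2·signedArea(CBD) = -80/3 ∩ 2·signedArea(CDF) = 1520/73]
   → C = (17/3, -4/3)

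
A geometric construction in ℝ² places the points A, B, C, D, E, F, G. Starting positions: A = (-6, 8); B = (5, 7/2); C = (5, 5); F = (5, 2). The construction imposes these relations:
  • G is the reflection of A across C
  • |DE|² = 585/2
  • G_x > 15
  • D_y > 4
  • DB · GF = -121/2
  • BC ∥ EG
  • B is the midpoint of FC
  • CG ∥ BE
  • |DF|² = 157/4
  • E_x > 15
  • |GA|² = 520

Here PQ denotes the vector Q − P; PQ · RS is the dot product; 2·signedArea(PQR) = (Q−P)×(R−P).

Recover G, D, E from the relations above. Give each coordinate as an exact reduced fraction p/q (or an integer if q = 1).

D = (-1/2, 5)
E = (16, 1/2)
G = (16, 2)

1. G_x = 16  [G is the reflection of A across C]
2. G_y = 2  [G is the reflection of A across C]
   → G = (16, 2)
3. D_x = -1/2  [DB · GF = -121/2]
4. D_y = 5  [|DF|² = 157/4]
   → D = (-1/2, 5)
5. E_x = 16  [BC ∥ EG ∩ CG ∥ BE]
6. E_y = 1/2  [BC ∥ EG ∩ CG ∥ BE]
   → E = (16, 1/2)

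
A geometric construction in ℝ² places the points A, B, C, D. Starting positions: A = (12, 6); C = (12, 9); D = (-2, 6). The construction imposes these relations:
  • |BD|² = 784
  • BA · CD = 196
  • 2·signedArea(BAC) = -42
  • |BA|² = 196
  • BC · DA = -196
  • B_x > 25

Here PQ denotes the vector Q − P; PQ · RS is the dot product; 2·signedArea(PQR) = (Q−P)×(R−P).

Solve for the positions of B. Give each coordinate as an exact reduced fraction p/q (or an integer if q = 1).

B = (26, 6)

1. B_x = 26  [2·signedArea(BAC) = -42 ∩ BA · CD = 196]
2. B_y = 6  [2·signedArea(BAC) = -42 ∩ BA · CD = 196]
   → B = (26, 6)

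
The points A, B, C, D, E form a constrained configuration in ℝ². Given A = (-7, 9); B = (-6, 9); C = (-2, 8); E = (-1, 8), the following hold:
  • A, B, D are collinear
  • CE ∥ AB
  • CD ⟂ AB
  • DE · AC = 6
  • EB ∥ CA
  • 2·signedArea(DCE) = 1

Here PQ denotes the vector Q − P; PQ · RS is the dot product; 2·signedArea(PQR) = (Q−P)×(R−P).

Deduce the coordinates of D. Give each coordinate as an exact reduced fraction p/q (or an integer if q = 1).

1. D_x = -2  [A, B, D are collinear ∩ CD ⟂ AB]
2. D_y = 9  [A, B, D are collinear ∩ CD ⟂ AB]
   → D = (-2, 9)

D = (-2, 9)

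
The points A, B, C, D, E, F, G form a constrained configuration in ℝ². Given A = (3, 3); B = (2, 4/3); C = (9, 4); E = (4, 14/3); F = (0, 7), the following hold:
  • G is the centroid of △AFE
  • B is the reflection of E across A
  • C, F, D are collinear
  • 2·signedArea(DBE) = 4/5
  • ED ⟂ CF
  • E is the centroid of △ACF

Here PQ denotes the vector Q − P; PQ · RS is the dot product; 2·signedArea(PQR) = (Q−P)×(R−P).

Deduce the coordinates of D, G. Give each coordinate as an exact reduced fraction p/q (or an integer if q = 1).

D = (43/10, 167/30)
G = (7/3, 44/9)

1. D_x = 43/10  [C, F, D are collinear ∩ ED ⟂ CF]
2. D_y = 167/30  [C, F, D are collinear ∩ ED ⟂ CF]
   → D = (43/10, 167/30)
3. G_x = 7/3  [G is the centroid of △AFE]
4. G_y = 44/9  [G is the centroid of △AFE]
   → G = (7/3, 44/9)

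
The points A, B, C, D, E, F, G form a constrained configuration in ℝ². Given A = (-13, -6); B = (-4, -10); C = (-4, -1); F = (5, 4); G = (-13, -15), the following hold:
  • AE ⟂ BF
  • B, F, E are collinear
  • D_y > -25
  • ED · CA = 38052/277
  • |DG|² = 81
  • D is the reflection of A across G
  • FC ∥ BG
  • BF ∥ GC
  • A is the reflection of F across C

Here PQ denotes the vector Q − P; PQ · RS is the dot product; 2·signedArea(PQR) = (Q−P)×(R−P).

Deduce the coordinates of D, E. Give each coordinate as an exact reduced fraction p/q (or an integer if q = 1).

D = (-13, -24)
E = (-1333/277, -3120/277)

1. D_x = -13  [D is the reflection of A across G]
2. D_y = -24  [D is the reflection of A across G]
   → D = (-13, -24)
3. E_x = -1333/277  [B, F, E are collinear ∩ AE ⟂ BF]
4. E_y = -3120/277  [B, F, E are collinear ∩ AE ⟂ BF]
   → E = (-1333/277, -3120/277)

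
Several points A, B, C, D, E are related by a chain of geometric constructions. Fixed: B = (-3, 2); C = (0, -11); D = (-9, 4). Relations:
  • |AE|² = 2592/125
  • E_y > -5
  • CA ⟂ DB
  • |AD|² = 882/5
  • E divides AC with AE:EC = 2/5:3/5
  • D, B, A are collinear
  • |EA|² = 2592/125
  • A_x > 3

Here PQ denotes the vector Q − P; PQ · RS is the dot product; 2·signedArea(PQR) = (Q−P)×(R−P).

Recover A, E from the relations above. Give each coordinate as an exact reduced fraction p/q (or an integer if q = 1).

A = (18/5, -1/5)
E = (54/25, -113/25)

1. A_x = 18/5  [D, B, A are collinear ∩ CA ⟂ DB]
2. A_y = -1/5  [D, B, A are collinear ∩ CA ⟂ DB]
   → A = (18/5, -1/5)
3. E_x = 54/25  [E divides AC with AE:EC = 2/5:3/5]
4. E_y = -113/25  [E divides AC with AE:EC = 2/5:3/5]
   → E = (54/25, -113/25)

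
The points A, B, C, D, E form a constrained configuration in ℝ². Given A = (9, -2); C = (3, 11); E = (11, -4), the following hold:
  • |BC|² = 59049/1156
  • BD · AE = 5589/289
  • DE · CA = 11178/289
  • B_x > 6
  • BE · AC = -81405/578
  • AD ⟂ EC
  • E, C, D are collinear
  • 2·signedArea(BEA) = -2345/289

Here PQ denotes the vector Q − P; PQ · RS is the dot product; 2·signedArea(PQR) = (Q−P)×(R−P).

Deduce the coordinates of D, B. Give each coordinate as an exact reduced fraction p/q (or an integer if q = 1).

1. D_x = 2811/289  [E, C, D are collinear ∩ AD ⟂ EC]
2. D_y = -466/289  [E, C, D are collinear ∩ AD ⟂ EC]
   → D = (2811/289, -466/289)
3. B_x = 1839/289  [BE · AC = -81405/578 ∩ 2·signedArea(BEA) = -2345/289]
4. B_y = 2713/578  [BE · AC = -81405/578 ∩ 2·signedArea(BEA) = -2345/289]
   → B = (1839/289, 2713/578)

B = (1839/289, 2713/578)
D = (2811/289, -466/289)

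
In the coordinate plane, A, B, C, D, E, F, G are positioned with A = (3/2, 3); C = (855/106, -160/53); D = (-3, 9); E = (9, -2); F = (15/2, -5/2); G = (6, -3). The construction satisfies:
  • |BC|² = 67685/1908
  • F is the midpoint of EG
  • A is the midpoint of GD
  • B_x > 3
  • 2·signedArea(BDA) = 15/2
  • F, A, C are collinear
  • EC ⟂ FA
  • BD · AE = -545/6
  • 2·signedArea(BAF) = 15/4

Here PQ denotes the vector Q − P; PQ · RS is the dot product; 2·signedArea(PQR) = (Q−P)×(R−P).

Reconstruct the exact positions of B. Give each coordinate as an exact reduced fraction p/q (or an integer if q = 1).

1. B_x = 4  [2·signedArea(BAF) = 15/4 ∩ BD · AE = -545/6]
2. B_y = 4/3  [2·signedArea(BAF) = 15/4 ∩ BD · AE = -545/6]
   → B = (4, 4/3)

B = (4, 4/3)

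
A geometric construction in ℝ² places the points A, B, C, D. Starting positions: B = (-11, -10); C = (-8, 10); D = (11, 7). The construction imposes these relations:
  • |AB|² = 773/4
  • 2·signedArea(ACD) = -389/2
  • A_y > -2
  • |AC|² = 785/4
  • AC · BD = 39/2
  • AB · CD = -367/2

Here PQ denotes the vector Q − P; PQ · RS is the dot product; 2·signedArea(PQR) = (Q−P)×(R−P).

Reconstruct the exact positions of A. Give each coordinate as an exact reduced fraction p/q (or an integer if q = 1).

1. A_x = 0  [AB · CD = -367/2 ∩ AC · BD = 39/2]
2. A_y = -3/2  [AB · CD = -367/2 ∩ AC · BD = 39/2]
   → A = (0, -3/2)

A = (0, -3/2)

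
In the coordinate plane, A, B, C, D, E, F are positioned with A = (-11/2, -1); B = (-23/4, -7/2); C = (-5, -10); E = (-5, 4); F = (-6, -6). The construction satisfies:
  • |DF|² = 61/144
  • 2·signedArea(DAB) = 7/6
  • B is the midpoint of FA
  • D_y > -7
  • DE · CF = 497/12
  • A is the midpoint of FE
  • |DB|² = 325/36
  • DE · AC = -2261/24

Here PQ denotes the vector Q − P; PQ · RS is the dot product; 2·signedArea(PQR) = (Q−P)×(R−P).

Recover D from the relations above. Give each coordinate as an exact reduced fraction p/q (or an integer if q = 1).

1. D_x = -67/12  [2·signedArea(DAB) = 7/6 ∩ DE · CF = 497/12]
2. D_y = -13/2  [2·signedArea(DAB) = 7/6 ∩ DE · CF = 497/12]
   → D = (-67/12, -13/2)

D = (-67/12, -13/2)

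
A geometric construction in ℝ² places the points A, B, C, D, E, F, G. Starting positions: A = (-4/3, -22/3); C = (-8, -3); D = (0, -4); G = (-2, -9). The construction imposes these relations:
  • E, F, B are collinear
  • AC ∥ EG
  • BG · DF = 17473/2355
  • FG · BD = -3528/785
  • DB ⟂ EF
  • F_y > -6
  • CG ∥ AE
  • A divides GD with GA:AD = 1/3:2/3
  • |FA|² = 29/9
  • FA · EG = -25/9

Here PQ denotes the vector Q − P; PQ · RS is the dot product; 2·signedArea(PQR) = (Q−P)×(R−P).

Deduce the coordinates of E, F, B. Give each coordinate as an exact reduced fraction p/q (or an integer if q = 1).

1. E_x = 14/3  [AC ∥ EG ∩ CG ∥ AE]
2. E_y = -40/3  [AC ∥ EG ∩ CG ∥ AE]
   → E = (14/3, -40/3)
3. F_x = -2/3  [line 20/3·x + -13/3·y + -181/9 = 0 ∩ |FA|² = 29/9]
4. F_y = -17/3  [line 20/3·x + -13/3·y + -181/9 = 0 ∩ |FA|² = 29/9]
   → F = (-2/3, -17/3)
5. B_x = -966/785  [E, F, B are collinear ∩ DB ⟂ EF]
6. B_y = -3812/785  [E, F, B are collinear ∩ DB ⟂ EF]
   → B = (-966/785, -3812/785)

B = (-966/785, -3812/785)
E = (14/3, -40/3)
F = (-2/3, -17/3)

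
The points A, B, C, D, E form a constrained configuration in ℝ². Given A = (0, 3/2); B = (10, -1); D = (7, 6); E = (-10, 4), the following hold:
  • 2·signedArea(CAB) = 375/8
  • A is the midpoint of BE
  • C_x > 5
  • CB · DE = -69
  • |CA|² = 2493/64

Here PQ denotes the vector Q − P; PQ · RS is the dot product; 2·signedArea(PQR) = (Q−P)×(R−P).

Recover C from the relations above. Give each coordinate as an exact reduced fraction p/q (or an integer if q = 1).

1. C_x = 21/4  [2·signedArea(CAB) = 375/8 ∩ CB · DE = -69]
2. C_y = 39/8  [2·signedArea(CAB) = 375/8 ∩ CB · DE = -69]
   → C = (21/4, 39/8)

C = (21/4, 39/8)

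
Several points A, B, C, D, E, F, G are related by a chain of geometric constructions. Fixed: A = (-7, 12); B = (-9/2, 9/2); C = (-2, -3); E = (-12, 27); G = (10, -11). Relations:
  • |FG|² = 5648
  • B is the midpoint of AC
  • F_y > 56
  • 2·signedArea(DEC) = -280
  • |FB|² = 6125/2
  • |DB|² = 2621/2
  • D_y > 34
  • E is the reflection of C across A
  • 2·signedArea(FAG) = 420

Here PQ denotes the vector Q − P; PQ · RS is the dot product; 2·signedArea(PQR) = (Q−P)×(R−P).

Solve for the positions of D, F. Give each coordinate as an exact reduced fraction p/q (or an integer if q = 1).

D = (-24, 35)
F = (-22, 57)

1. D_x = -24  [line 30·x + 10·y + 370 = 0 ∩ |DB|² = 2621/2]
2. D_y = 35  [line 30·x + 10·y + 370 = 0 ∩ |DB|² = 2621/2]
   → D = (-24, 35)
3. F_x = -22  [line 23·x + 17·y + -463 = 0 ∩ |FB|² = 6125/2]
4. F_y = 57  [line 23·x + 17·y + -463 = 0 ∩ |FB|² = 6125/2]
   → F = (-22, 57)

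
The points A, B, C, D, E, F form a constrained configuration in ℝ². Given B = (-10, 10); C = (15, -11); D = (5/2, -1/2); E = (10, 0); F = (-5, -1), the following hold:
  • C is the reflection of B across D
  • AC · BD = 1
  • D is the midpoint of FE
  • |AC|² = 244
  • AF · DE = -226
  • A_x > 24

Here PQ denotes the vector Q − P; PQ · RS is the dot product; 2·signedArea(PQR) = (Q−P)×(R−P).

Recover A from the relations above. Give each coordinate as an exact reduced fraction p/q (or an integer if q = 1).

1. A_x = 25  [AC · BD = 1 ∩ AF · DE = -226]
2. A_y = 1  [AC · BD = 1 ∩ AF · DE = -226]
   → A = (25, 1)

A = (25, 1)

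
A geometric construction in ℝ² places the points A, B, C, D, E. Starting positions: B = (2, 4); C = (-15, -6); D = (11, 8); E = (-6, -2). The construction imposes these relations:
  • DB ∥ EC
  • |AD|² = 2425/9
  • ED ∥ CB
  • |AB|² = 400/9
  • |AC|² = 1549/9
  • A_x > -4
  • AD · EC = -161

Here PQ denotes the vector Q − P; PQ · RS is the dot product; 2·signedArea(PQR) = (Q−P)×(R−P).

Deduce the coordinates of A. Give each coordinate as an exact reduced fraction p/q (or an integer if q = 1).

1. A_x = -10/3  [line 9·x + 4·y + 30 = 0 ∩ |AD|² = 2425/9]
2. A_y = 0  [line 9·x + 4·y + 30 = 0 ∩ |AD|² = 2425/9]
   → A = (-10/3, 0)

A = (-10/3, 0)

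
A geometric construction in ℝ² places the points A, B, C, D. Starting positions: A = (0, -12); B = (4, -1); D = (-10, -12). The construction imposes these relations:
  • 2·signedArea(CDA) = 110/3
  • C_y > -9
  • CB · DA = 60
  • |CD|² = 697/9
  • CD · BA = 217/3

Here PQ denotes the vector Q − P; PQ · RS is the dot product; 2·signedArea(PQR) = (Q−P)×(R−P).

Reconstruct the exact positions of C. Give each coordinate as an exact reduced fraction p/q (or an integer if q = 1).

1. C_x = -2  [CD · BA = 217/3 ∩ 2·signedArea(CDA) = 110/3]
2. C_y = -25/3  [CD · BA = 217/3 ∩ 2·signedArea(CDA) = 110/3]
   → C = (-2, -25/3)

C = (-2, -25/3)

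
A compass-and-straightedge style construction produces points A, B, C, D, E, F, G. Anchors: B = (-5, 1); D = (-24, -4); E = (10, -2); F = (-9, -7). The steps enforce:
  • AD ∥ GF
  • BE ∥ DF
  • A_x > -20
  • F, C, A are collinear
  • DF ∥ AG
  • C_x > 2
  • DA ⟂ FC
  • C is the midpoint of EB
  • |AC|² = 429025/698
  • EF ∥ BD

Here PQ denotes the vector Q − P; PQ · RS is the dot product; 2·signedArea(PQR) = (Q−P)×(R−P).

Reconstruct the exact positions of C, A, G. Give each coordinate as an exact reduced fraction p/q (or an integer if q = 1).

A = (-6660/349, -4432/349)
C = (5/2, -1/2)
G = (-1425/349, -5479/349)

1. C_x = 5/2  [C is the midpoint of EB]
2. C_y = -1/2  [C is the midpoint of EB]
   → C = (5/2, -1/2)
3. A_x = -6660/349  [F, C, A are collinear ∩ DA ⟂ FC]
4. A_y = -4432/349  [F, C, A are collinear ∩ DA ⟂ FC]
   → A = (-6660/349, -4432/349)
5. G_x = -1425/349  [AD ∥ GF ∩ DF ∥ AG]
6. G_y = -5479/349  [AD ∥ GF ∩ DF ∥ AG]
   → G = (-1425/349, -5479/349)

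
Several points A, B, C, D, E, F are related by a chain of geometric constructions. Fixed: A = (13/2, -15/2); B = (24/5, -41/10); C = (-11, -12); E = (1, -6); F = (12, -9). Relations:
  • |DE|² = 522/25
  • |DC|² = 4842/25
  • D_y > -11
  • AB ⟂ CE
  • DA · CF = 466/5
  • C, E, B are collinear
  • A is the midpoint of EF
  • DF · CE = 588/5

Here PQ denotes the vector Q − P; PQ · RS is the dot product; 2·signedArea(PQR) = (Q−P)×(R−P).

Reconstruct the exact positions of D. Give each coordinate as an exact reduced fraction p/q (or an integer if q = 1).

1. D_x = 14/5  [DA · CF = 466/5 ∩ DF · CE = 588/5]
2. D_y = -51/5  [DA · CF = 466/5 ∩ DF · CE = 588/5]
   → D = (14/5, -51/5)

D = (14/5, -51/5)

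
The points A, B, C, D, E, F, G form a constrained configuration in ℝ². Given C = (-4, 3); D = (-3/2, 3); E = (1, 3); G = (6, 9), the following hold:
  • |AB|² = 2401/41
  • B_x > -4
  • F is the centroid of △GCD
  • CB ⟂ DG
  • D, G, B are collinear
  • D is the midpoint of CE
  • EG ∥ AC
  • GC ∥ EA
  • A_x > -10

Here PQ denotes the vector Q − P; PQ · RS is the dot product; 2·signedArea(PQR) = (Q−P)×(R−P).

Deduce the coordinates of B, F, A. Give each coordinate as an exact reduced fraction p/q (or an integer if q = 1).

A = (-9, -3)
B = (-124/41, 73/41)
F = (1/6, 5)

1. B_x = -124/41  [D, G, B are collinear ∩ CB ⟂ DG]
2. B_y = 73/41  [D, G, B are collinear ∩ CB ⟂ DG]
   → B = (-124/41, 73/41)
3. F_x = 1/6  [F is the centroid of △GCD]
4. F_y = 5  [F is the centroid of △GCD]
   → F = (1/6, 5)
5. A_x = -9  [EG ∥ AC ∩ GC ∥ EA]
6. A_y = -3  [EG ∥ AC ∩ GC ∥ EA]
   → A = (-9, -3)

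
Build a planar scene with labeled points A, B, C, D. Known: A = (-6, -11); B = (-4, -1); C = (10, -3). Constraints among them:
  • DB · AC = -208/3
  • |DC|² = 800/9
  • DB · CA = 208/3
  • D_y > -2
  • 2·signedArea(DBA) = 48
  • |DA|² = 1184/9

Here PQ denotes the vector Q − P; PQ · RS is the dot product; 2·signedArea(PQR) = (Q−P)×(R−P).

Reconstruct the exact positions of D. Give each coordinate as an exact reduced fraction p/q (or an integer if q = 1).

1. D_x = 2/3  [DB · AC = -208/3 ∩ 2·signedArea(DBA) = 48]
2. D_y = -5/3  [DB · AC = -208/3 ∩ 2·signedArea(DBA) = 48]
   → D = (2/3, -5/3)

D = (2/3, -5/3)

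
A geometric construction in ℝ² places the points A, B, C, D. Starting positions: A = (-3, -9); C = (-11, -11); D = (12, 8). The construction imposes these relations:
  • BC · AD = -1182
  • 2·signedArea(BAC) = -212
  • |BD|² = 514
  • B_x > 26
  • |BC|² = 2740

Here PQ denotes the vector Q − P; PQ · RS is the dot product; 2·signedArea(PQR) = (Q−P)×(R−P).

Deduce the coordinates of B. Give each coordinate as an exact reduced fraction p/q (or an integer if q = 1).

1. B_x = 27  [2·signedArea(BAC) = -212 ∩ BC · AD = -1182]
2. B_y = 25  [2·signedArea(BAC) = -212 ∩ BC · AD = -1182]
   → B = (27, 25)

B = (27, 25)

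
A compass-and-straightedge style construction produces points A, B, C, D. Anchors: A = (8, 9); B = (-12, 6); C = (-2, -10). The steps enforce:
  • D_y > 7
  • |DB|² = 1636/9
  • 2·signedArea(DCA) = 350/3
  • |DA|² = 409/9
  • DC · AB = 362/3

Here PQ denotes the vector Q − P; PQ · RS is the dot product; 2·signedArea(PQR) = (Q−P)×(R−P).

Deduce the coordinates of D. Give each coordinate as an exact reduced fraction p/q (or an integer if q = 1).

D = (4/3, 8)

1. D_x = 4/3  [2·signedArea(DCA) = 350/3 ∩ DC · AB = 362/3]
2. D_y = 8  [2·signedArea(DCA) = 350/3 ∩ DC · AB = 362/3]
   → D = (4/3, 8)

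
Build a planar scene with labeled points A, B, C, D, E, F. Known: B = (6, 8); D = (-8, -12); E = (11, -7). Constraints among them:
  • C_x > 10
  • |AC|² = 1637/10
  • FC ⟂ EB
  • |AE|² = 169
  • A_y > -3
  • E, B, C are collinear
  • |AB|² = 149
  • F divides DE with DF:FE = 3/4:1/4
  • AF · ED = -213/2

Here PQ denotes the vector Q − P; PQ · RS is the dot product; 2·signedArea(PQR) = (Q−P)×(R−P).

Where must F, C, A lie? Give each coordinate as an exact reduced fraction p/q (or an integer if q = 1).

1. F_x = 25/4  [F divides DE with DF:FE = 3/4:1/4]
2. F_y = -33/4  [F divides DE with DF:FE = 3/4:1/4]
   → F = (25/4, -33/4)
3. C_x = 109/10  [E, B, C are collinear ∩ FC ⟂ EB]
4. C_y = -67/10  [E, B, C are collinear ∩ FC ⟂ EB]
   → C = (109/10, -67/10)
5. A_x = -1  [line 19·x + 5·y + 29 = 0 ∩ |AC|² = 1637/10]
6. A_y = -2  [line 19·x + 5·y + 29 = 0 ∩ |AC|² = 1637/10]
   → A = (-1, -2)

A = (-1, -2)
C = (109/10, -67/10)
F = (25/4, -33/4)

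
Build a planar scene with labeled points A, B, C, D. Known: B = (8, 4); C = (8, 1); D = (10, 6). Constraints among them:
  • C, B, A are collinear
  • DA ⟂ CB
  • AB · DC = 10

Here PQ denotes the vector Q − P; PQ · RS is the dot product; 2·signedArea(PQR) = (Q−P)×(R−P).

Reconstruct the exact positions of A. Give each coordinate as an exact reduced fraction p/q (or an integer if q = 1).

A = (8, 6)

1. A_x = 8  [C, B, A are collinear ∩ DA ⟂ CB]
2. A_y = 6  [C, B, A are collinear ∩ DA ⟂ CB]
   → A = (8, 6)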